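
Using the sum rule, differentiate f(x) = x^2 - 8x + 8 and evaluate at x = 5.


Differentiate term by term using power and sum rules:
f(x) = x^2 - 8x + 8
f'(x) = 2x - 8
Substitute x = 5:
f'(5) = 2 * 5 - 8
= 10 - 8
= 2

2


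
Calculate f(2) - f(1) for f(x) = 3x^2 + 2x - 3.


Net change = f(b) - f(a)
f(x) = 3x^2 + 2x - 3
Compute f(2):
f(2) = 3 * 2^2 + 2 * 2 - 3
= 12 + 4 - 3
= 13
Compute f(1):
f(1) = 3 * 1^2 + 2 * 1 - 3
= 3 + 2 - 3
= 2
Net change = 13 - 2 = 11

11


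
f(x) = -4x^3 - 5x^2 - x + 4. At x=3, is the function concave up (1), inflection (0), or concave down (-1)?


Concavity is determined by the sign of f''(x).
f(x) = -4x^3 - 5x^2 - x + 4
f'(x) = -12x^2 - 10x - 1
f''(x) = -24x - 10
f''(3) = -24 * 3 - 10
= -72 - 10
= -82
Since f''(3) < 0, the function is concave down (-1)

-1


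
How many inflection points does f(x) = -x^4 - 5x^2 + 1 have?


Inflection points occur where f''(x) = 0 and concavity changes.
f(x) = -x^4 - 5x^2 + 1
f'(x) = -4x^3 - 10x
f''(x) = -12x^2 - 10
This is a quadratic in x. Use the discriminant to count real roots.
Discriminant = (0)^2 - 4 * (-12) * (-10)
= 0 - 480
= -480
Since discriminant < 0, f''(x) = 0 has no real solutions.
Number of inflection points: 0

0


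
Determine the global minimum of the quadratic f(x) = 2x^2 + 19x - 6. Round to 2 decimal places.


For a quadratic f(x) = ax^2 + bx + c with a > 0, the minimum is at the vertex.
Vertex x-coordinate: x = -b/(2a)
x = -(19) / (2 * 2)
x = -19/4
Substitute back to find the minimum value:
f(-19/4) = 2 * (-19/4)^2 + 19 * (-19/4) - 6
= 361/8 - 361/4 - 6
= -409/8 ≈ -51.13

-51.13


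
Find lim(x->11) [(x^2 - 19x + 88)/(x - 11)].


Direct substitution gives 0/0, so we factor the numerator.
Factor: (x^2 - 19x + 88) = (x - 11)(x - 8)
Cancel the common factor (x - 11):
(x^2 - 19x + 88)/(x - 11) = (x - 8)
Now substitute x = 11:
= (11) - (8) = 3

3


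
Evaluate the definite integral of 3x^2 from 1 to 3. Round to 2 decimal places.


Find the antiderivative of 3x^2:
F(x) = 3/3 * x^3
Apply the Fundamental Theorem of Calculus:
F(3) - F(1)
= 3/3 * 3^3 - 3/3 * 1^3
= 3/3 * (27 - 1)
= 3/3 * 26
= 26 = 26.00

26.00


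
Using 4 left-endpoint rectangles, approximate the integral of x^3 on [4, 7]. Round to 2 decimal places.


Left Riemann sum uses left endpoints of each subinterval.
Interval: [4, 7], n = 4
dx = (7 - 4) / 4 = 3/4
Left endpoints: [4, 19/4, 11/2, 25/4]
f values: [64, 6859/64, 1331/8, 15625/64]
Sum = dx * (sum of f values)
= 3/4 * 9307/16
= 27921/64 ≈ 436.27

436.27


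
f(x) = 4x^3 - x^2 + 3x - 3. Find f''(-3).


First derivative:
f'(x) = 12x^2 - 2x + 3
Second derivative:
f''(x) = 24x - 2
Substitute x = -3:
f''(-3) = 24 * (-3) - 2
= -72 - 2
= -74

-74


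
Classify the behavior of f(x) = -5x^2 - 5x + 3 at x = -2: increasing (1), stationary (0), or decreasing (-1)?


Compute f'(x) to determine behavior:
f'(x) = -10x - 5
f'(-2) = -10 * (-2) - 5
= 20 - 5
= 15
Since f'(-2) > 0, the function is increasing (1)

1


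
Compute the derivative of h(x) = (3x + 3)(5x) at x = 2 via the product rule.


Let u(x) = 3x + 3 and v(x) = 5x
u'(x) = 3
v'(x) = 5
Product rule: h'(x) = u'(x)*v(x) + u(x)*v'(x)
= 3 * (5x) + (3x + 3) * 5
At x = 2:
u(2) = 3 * 2 + 3 = 9
v(2) = 5 * 2 + 0 = 10
h'(2) = 3 * 10 + 9 * 5
= 30 + 45
= 75

75


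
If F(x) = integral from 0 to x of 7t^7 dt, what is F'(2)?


By the Fundamental Theorem of Calculus (Part 1):
If F(x) = integral from 0 to x of f(t) dt, then F'(x) = f(x)
Here f(t) = 7t^7
So F'(x) = 7x^7
Evaluate at x = 2:
F'(2) = 7 * 2^7
= 7 * 128
= 896

896


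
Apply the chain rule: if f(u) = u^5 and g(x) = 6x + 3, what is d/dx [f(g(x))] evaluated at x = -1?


Using the chain rule: (f(g(x)))' = f'(g(x)) * g'(x)
First, find g(-1):
g(-1) = 6 * (-1) + 3 = -3
Next, f'(u) = 5u^4
And g'(x) = 6
So f'(g(-1)) * g'(-1)
= 5 * (-3)^4 * 6
= 5 * 81 * 6
= 2430

2430


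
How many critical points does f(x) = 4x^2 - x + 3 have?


Find where f'(x) = 0:
f'(x) = 8x - 1
Set f'(x) = 0:
8x - 1 = 0
x = 1 / 8 = 1/8
This is a linear equation in x, so there is exactly one solution.
Number of critical points: 1

1


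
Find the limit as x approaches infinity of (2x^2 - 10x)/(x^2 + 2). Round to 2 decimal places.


For limits at infinity with equal-degree polynomials,
we compare leading coefficients.
Numerator leading term: 2x^2
Denominator leading term: x^2
Divide both by x^2:
lim = (2 - 10/x) / (1 + 2/x^2)
As x -> infinity, the 1/x and 1/x^2 terms vanish:
= 2/1 = 2 = 2.00

2.00


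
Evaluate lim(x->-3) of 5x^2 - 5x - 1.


Since polynomials are continuous, we use direct substitution.
lim(x->-3) of 5x^2 - 5x - 1
= 5 * (-3)^2 - 5 * (-3) - 1
= 45 + 15 - 1
= 59

59


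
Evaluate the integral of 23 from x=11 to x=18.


The integral of a constant k over [a, b] equals k * (b - a).
integral from 11 to 18 of 23 dx
= 23 * (18 - 11)
= 23 * 7
= 161

161


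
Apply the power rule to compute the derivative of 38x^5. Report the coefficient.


We apply the power rule: d/dx [ax^n] = a*n * x^(n-1)
d/dx [38x^5]
= 38 * 5 * x^(5-1)
= 190x^4
The coefficient is 190

190


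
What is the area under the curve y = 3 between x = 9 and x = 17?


The area under a constant function y = 3 is a rectangle.
Width = 17 - 9 = 8
Height = 3
Area = width * height
= 8 * 3
= 24

24


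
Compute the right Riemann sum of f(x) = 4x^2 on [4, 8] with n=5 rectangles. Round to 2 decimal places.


Right Riemann sum uses right endpoints of each subinterval.
Interval: [4, 8], n = 5
dx = (8 - 4) / 5 = 4/5
Right endpoints: [24/5, 28/5, 32/5, 36/5, 8]
f values: [2304/25, 3136/25, 4096/25, 5184/25, 256]
Sum = dx * (sum of f values)
= 4/5 * 4224/5
= 16896/25 = 675.84

675.84


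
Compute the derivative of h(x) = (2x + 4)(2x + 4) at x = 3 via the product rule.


Let u(x) = 2x + 4 and v(x) = 2x + 4
u'(x) = 2
v'(x) = 2
Product rule: h'(x) = u'(x)*v(x) + u(x)*v'(x)
= 2 * (2x + 4) + (2x + 4) * 2
At x = 3:
u(3) = 2 * 3 + 4 = 10
v(3) = 2 * 3 + 4 = 10
h'(3) = 2 * 10 + 10 * 2
= 20 + 20
= 40

40


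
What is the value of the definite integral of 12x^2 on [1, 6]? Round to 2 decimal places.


Find the antiderivative of 12x^2:
F(x) = 12/3 * x^3
Apply the Fundamental Theorem of Calculus:
F(6) - F(1)
= 12/3 * 6^3 - 12/3 * 1^3
= 12/3 * (216 - 1)
= 12/3 * 215
= 860 = 860.00

860.00


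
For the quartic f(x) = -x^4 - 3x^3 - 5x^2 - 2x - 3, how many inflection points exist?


Inflection points occur where f''(x) = 0 and concavity changes.
f(x) = -x^4 - 3x^3 - 5x^2 - 2x - 3
f'(x) = -4x^3 - 9x^2 - 10x - 2
f''(x) = -12x^2 - 18x - 10
This is a quadratic in x. Use the discriminant to count real roots.
Discriminant = (-18)^2 - 4 * (-12) * (-10)
= 324 - 480
= -156
Since discriminant < 0, f''(x) = 0 has no real solutions.
Number of inflection points: 0

0


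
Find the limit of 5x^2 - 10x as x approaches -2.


Since polynomials are continuous, we use direct substitution.
lim(x->-2) of 5x^2 - 10x
= 5 * (-2)^2 - 10 * (-2) + 0
= 20 + 20 + 0
= 40

40


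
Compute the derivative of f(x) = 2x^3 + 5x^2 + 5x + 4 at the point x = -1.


Differentiate f(x) = 2x^3 + 5x^2 + 5x + 4 term by term:
f'(x) = 6x^2 + 10x + 5
Substitute x = -1:
f'(-1) = 6 * (-1)^2 + 10 * (-1) + 5
= 6 - 10 + 5
= 1

1


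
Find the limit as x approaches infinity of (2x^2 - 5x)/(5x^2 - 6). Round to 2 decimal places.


For limits at infinity with equal-degree polynomials,
we compare leading coefficients.
Numerator leading term: 2x^2
Denominator leading term: 5x^2
Divide both by x^2:
lim = (2 - 5/x) / (5 - 6/x^2)
As x -> infinity, the 1/x and 1/x^2 terms vanish:
= 2/5 = 0.40

0.40


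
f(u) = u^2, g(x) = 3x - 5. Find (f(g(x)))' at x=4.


Using the chain rule: (f(g(x)))' = f'(g(x)) * g'(x)
First, find g(4):
g(4) = 3 * 4 - 5 = 7
Next, f'(u) = 2u
And g'(x) = 3
So f'(g(4)) * g'(4)
= 2 * 7 * 3
= 42

42


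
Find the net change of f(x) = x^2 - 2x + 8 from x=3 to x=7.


Net change = f(b) - f(a)
f(x) = x^2 - 2x + 8
Compute f(7):
f(7) = 1 * 7^2 - 2 * 7 + 8
= 49 - 14 + 8
= 43
Compute f(3):
f(3) = 1 * 3^2 - 2 * 3 + 8
= 9 - 6 + 8
= 11
Net change = 43 - 11 = 32

32


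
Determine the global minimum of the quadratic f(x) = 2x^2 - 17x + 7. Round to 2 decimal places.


For a quadratic f(x) = ax^2 + bx + c with a > 0, the minimum is at the vertex.
Vertex x-coordinate: x = -b/(2a)
x = -(-17) / (2 * 2)
x = 17/4
Substitute back to find the minimum value:
f(17/4) = 2 * (17/4)^2 - 17 * (17/4) + 7
= 289/8 - 289/4 + 7
= -233/8 ≈ -29.13

-29.13


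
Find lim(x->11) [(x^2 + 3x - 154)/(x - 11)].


Direct substitution gives 0/0, so we factor the numerator.
Factor: (x^2 + 3x - 154) = (x - 11)(x + 14)
Cancel the common factor (x - 11):
(x^2 + 3x - 154)/(x - 11) = (x + 14)
Now substitute x = 11:
= (11) - (-14) = 25

25


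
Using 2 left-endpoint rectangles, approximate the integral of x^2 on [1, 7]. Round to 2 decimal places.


Left Riemann sum uses left endpoints of each subinterval.
Interval: [1, 7], n = 2
dx = (7 - 1) / 2 = 3
Left endpoints: [1, 4]
f values: [1, 16]
Sum = dx * (sum of f values)
= 3 * 17
= 51 = 51.00

51.00


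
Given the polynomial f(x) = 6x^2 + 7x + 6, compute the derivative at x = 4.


Differentiate term by term using power and sum rules:
f(x) = 6x^2 + 7x + 6
f'(x) = 12x + 7
Substitute x = 4:
f'(4) = 12 * 4 + 7
= 48 + 7
= 55

55


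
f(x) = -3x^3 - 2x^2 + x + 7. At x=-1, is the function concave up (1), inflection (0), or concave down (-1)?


Concavity is determined by the sign of f''(x).
f(x) = -3x^3 - 2x^2 + x + 7
f'(x) = -9x^2 - 4x + 1
f''(x) = -18x - 4
f''(-1) = -18 * (-1) - 4
= 18 - 4
= 14
Since f''(-1) > 0, the function is concave up (1)

1


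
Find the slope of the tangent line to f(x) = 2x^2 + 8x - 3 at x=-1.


The slope of the tangent line equals f'(x) at the point.
f(x) = 2x^2 + 8x - 3
f'(x) = 4x + 8
At x = -1:
f'(-1) = 4 * (-1) + 8
= -4 + 8
= 4

4


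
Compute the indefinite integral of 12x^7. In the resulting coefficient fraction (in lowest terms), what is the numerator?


Apply the power rule for integration:
integral of ax^n dx = a/(n+1) * x^(n+1) + C
integral of 12x^7 dx
= 12/8 * x^8 + C
= 3/2 * x^8 + C
The coefficient in lowest terms is 3/2, and its numerator is 3

3


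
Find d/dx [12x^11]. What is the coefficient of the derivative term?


We apply the power rule: d/dx [ax^n] = a*n * x^(n-1)
d/dx [12x^11]
= 12 * 11 * x^(11-1)
= 132x^10
The coefficient is 132

132


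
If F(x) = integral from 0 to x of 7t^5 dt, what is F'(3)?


By the Fundamental Theorem of Calculus (Part 1):
If F(x) = integral from 0 to x of f(t) dt, then F'(x) = f(x)
Here f(t) = 7t^5
So F'(x) = 7x^5
Evaluate at x = 3:
F'(3) = 7 * 3^5
= 7 * 243
= 1701

1701


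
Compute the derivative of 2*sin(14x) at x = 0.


Apply the chain rule to differentiate 2*sin(14x):
d/dx [2*sin(14x)]
= 2 * cos(14x) * d/dx(14x)
= 2 * 14 * cos(14x)
= 28 * cos(14x)
Evaluate at x = 0:
= 28 * cos(0)
= 28 * 1
= 28

28


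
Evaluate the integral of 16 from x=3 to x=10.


The integral of a constant k over [a, b] equals k * (b - a).
integral from 3 to 10 of 16 dx
= 16 * (10 - 3)
= 16 * 7
= 112

112


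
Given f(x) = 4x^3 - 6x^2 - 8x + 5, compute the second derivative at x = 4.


First derivative:
f'(x) = 12x^2 - 12x - 8
Second derivative:
f''(x) = 24x - 12
Substitute x = 4:
f''(4) = 24 * 4 - 12
= 96 - 12
= 84

84


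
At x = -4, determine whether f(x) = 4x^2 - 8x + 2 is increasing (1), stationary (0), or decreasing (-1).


Compute f'(x) to determine behavior:
f'(x) = 8x - 8
f'(-4) = 8 * (-4) - 8
= -32 - 8
= -40
Since f'(-4) < 0, the function is decreasing (-1)

-1


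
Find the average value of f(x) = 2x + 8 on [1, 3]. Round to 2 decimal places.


Average value = 1/(b-a) * integral from a to b of f(x) dx
First compute the integral of 2x + 8:
F(x) = x^2 + 8x
F(3) = 1 * 9 + 8 * 3 = 33
F(1) = 1 * 1 + 8 * 1 = 9
Integral = 33 - 9 = 24
Average = 24 / (3 - 1) = 24 / 2
= 12 = 12.00

12.00


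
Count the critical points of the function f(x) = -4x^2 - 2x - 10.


Find where f'(x) = 0:
f'(x) = -8x - 2
Set f'(x) = 0:
-8x - 2 = 0
x = 2 / (-8) = -1/4
This is a linear equation in x, so there is exactly one solution.
Number of critical points: 1

1


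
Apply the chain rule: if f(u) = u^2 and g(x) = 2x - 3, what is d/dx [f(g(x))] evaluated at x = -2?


Using the chain rule: (f(g(x)))' = f'(g(x)) * g'(x)
First, find g(-2):
g(-2) = 2 * (-2) - 3 = -7
Next, f'(u) = 2u
And g'(x) = 2
So f'(g(-2)) * g'(-2)
= 2 * (-7) * 2
= -28

-28


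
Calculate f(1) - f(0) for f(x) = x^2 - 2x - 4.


Net change = f(b) - f(a)
f(x) = x^2 - 2x - 4
Compute f(1):
f(1) = 1 * 1^2 - 2 * 1 - 4
= 1 - 2 - 4
= -5
Compute f(0):
f(0) = 1 * 0^2 - 2 * 0 - 4
= 0 + 0 - 4
= -4
Net change = -5 - (-4) = -1

-1


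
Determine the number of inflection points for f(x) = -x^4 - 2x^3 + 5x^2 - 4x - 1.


Inflection points occur where f''(x) = 0 and concavity changes.
f(x) = -x^4 - 2x^3 + 5x^2 - 4x - 1
f'(x) = -4x^3 - 6x^2 + 10x - 4
f''(x) = -12x^2 - 12x + 10
This is a quadratic in x. Use the discriminant to count real roots.
Discriminant = (-12)^2 - 4 * (-12) * 10
= 144 - (-480)
= 624
Since discriminant > 0, f''(x) = 0 has 2 distinct real solutions.
A quadratic with two distinct real roots changes sign at each root, so concavity changes at both.
Number of inflection points: 2

2


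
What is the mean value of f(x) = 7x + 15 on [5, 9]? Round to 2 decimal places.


Average value = 1/(b-a) * integral from a to b of f(x) dx
First compute the integral of 7x + 15:
F(x) = (7/2)x^2 + 15x
F(9) = 7/2 * 81 + 15 * 9 = 837/2
F(5) = 7/2 * 25 + 15 * 5 = 325/2
Integral = 837/2 - 325/2 = 256
Average = 256 / (9 - 5) = 256 / 4
= 64 = 64.00

64.00


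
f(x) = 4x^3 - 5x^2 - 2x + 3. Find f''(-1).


First derivative:
f'(x) = 12x^2 - 10x - 2
Second derivative:
f''(x) = 24x - 10
Substitute x = -1:
f''(-1) = 24 * (-1) - 10
= -24 - 10
= -34

-34


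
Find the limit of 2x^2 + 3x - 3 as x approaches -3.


Since polynomials are continuous, we use direct substitution.
lim(x->-3) of 2x^2 + 3x - 3
= 2 * (-3)^2 + 3 * (-3) - 3
= 18 - 9 - 3
= 6

6


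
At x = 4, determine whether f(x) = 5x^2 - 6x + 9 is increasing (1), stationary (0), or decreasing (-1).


Compute f'(x) to determine behavior:
f'(x) = 10x - 6
f'(4) = 10 * 4 - 6
= 40 - 6
= 34
Since f'(4) > 0, the function is increasing (1)

1


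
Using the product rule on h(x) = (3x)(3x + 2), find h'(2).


Let u(x) = 3x and v(x) = 3x + 2
u'(x) = 3
v'(x) = 3
Product rule: h'(x) = u'(x)*v(x) + u(x)*v'(x)
= 3 * (3x + 2) + (3x) * 3
At x = 2:
u(2) = 3 * 2 + 0 = 6
v(2) = 3 * 2 + 2 = 8
h'(2) = 3 * 8 + 6 * 3
= 24 + 18
= 42

42


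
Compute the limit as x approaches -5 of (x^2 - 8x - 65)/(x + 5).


Direct substitution gives 0/0, so we factor the numerator.
Factor: (x^2 - 8x - 65) = (x + 5)(x - 13)
Cancel the common factor (x + 5):
(x^2 - 8x - 65)/(x + 5) = (x - 13)
Now substitute x = -5:
= (-5) - (13) = -18

-18


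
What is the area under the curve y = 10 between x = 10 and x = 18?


The area under a constant function y = 10 is a rectangle.
Width = 18 - 10 = 8
Height = 10
Area = width * height
= 8 * 10
= 80

80


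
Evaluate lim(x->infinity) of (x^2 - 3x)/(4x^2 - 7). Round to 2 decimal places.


For limits at infinity with equal-degree polynomials,
we compare leading coefficients.
Numerator leading term: x^2
Denominator leading term: 4x^2
Divide both by x^2:
lim = (1 - 3/x) / (4 - 7/x^2)
As x -> infinity, the 1/x and 1/x^2 terms vanish:
= 1/4 = 0.25

0.25


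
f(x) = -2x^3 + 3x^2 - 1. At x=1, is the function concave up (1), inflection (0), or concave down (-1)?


Concavity is determined by the sign of f''(x).
f(x) = -2x^3 + 3x^2 - 1
f'(x) = -6x^2 + 6x
f''(x) = -12x + 6
f''(1) = -12 * 1 + 6
= -12 + 6
= -6
Since f''(1) < 0, the function is concave down (-1)

-1


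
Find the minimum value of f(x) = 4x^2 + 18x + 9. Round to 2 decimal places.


For a quadratic f(x) = ax^2 + bx + c with a > 0, the minimum is at the vertex.
Vertex x-coordinate: x = -b/(2a)
x = -(18) / (2 * 4)
x = -18/8 = -9/4
Substitute back to find the minimum value:
f(-9/4) = 4 * (-9/4)^2 + 18 * (-9/4) + 9
= 81/4 - 81/2 + 9
= -45/4 = -11.25

-11.25


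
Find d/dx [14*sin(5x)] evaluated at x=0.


Apply the chain rule to differentiate 14*sin(5x):
d/dx [14*sin(5x)]
= 14 * cos(5x) * d/dx(5x)
= 14 * 5 * cos(5x)
= 70 * cos(5x)
Evaluate at x = 0:
= 70 * cos(0)
= 70 * 1
= 70

70


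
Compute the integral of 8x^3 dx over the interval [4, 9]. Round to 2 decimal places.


Find the antiderivative of 8x^3:
F(x) = 8/4 * x^4
Apply the Fundamental Theorem of Calculus:
F(9) - F(4)
= 8/4 * 9^4 - 8/4 * 4^4
= 8/4 * (6561 - 256)
= 8/4 * 6305
= 12610 = 12610.00

12610.00


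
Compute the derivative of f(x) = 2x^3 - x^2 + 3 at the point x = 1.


Differentiate f(x) = 2x^3 - x^2 + 3 term by term:
f'(x) = 6x^2 - 2x
Substitute x = 1:
f'(1) = 6 * 1^2 - 2 * 1 + 0
= 6 - 2 + 0
= 4

4


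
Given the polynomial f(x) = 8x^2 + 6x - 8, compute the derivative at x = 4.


Differentiate term by term using power and sum rules:
f(x) = 8x^2 + 6x - 8
f'(x) = 16x + 6
Substitute x = 4:
f'(4) = 16 * 4 + 6
= 64 + 6
= 70

70


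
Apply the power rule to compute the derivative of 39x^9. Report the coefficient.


We apply the power rule: d/dx [ax^n] = a*n * x^(n-1)
d/dx [39x^9]
= 39 * 9 * x^(9-1)
= 351x^8
The coefficient is 351

351


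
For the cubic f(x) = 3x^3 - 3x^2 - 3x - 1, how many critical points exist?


Find where f'(x) = 0:
f(x) = 3x^3 - 3x^2 - 3x - 1
f'(x) = 9x^2 - 6x - 3
This is a quadratic in x. Use the discriminant to count real roots.
Discriminant = (-6)^2 - 4 * 9 * (-3)
= 36 - (-108)
= 144
Since discriminant > 0, f'(x) = 0 has 2 real solutions.
Number of critical points: 2

2


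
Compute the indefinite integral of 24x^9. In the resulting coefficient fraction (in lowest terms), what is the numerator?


Apply the power rule for integration:
integral of ax^n dx = a/(n+1) * x^(n+1) + C
integral of 24x^9 dx
= 24/10 * x^10 + C
= 12/5 * x^10 + C
The coefficient in lowest terms is 12/5, and its numerator is 12

12


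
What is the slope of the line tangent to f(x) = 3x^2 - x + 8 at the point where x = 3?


The slope of the tangent line equals f'(x) at the point.
f(x) = 3x^2 - x + 8
f'(x) = 6x - 1
At x = 3:
f'(3) = 6 * 3 - 1
= 18 - 1
= 17

17


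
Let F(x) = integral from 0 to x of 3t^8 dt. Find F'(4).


By the Fundamental Theorem of Calculus (Part 1):
If F(x) = integral from 0 to x of f(t) dt, then F'(x) = f(x)
Here f(t) = 3t^8
So F'(x) = 3x^8
Evaluate at x = 4:
F'(4) = 3 * 4^8
= 3 * 65536
= 196608

196608


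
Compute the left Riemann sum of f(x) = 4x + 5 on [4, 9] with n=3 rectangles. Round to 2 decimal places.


Left Riemann sum uses left endpoints of each subinterval.
Interval: [4, 9], n = 3
dx = (9 - 4) / 3 = 5/3
Left endpoints: [4, 17/3, 22/3]
f values: [21, 83/3, 103/3]
Sum = dx * (sum of f values)
= 5/3 * 83
= 415/3 ≈ 138.33

138.33


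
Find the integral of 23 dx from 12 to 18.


The integral of a constant k over [a, b] equals k * (b - a).
integral from 12 to 18 of 23 dx
= 23 * (18 - 12)
= 23 * 6
= 138

138


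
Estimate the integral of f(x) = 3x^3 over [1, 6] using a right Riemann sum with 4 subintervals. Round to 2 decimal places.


Right Riemann sum uses right endpoints of each subinterval.
Interval: [1, 6], n = 4
dx = (6 - 1) / 4 = 5/4
Right endpoints: [9/4, 7/2, 19/4, 6]
f values: [2187/64, 1029/8, 20577/64, 648]
Sum = dx * (sum of f values)
= 5/4 * 18117/16
= 90585/64 ≈ 1415.39

1415.39


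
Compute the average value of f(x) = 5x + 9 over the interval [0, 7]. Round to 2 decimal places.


Average value = 1/(b-a) * integral from a to b of f(x) dx
First compute the integral of 5x + 9:
F(x) = (5/2)x^2 + 9x
F(7) = 5/2 * 49 + 9 * 7 = 371/2
F(0) = 5/2 * 0 + 9 * 0 = 0
Integral = 371/2 - 0 = 371/2
Average = (371/2) / (7 - 0) = (371/2) / 7
= 53/2 = 26.50

26.50


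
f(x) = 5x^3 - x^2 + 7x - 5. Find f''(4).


First derivative:
f'(x) = 15x^2 - 2x + 7
Second derivative:
f''(x) = 30x - 2
Substitute x = 4:
f''(4) = 30 * 4 - 2
= 120 - 2
= 118

118


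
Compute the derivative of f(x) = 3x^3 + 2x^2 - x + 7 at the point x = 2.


Differentiate f(x) = 3x^3 + 2x^2 - x + 7 term by term:
f'(x) = 9x^2 + 4x - 1
Substitute x = 2:
f'(2) = 9 * 2^2 + 4 * 2 - 1
= 36 + 8 - 1
= 43

43


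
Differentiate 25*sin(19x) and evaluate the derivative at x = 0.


Apply the chain rule to differentiate 25*sin(19x):
d/dx [25*sin(19x)]
= 25 * cos(19x) * d/dx(19x)
= 25 * 19 * cos(19x)
= 475 * cos(19x)
Evaluate at x = 0:
= 475 * cos(0)
= 475 * 1
= 475

475


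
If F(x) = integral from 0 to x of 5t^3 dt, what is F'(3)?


By the Fundamental Theorem of Calculus (Part 1):
If F(x) = integral from 0 to x of f(t) dt, then F'(x) = f(x)
Here f(t) = 5t^3
So F'(x) = 5x^3
Evaluate at x = 3:
F'(3) = 5 * 3^3
= 5 * 27
= 135

135


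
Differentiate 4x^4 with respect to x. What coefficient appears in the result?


We apply the power rule: d/dx [ax^n] = a*n * x^(n-1)
d/dx [4x^4]
= 4 * 4 * x^(4-1)
= 16x^3
The coefficient is 16

16


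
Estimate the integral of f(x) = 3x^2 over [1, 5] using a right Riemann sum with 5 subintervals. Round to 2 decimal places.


Right Riemann sum uses right endpoints of each subinterval.
Interval: [1, 5], n = 5
dx = (5 - 1) / 5 = 4/5
Right endpoints: [9/5, 13/5, 17/5, 21/5, 5]
f values: [243/25, 507/25, 867/25, 1323/25, 75]
Sum = dx * (sum of f values)
= 4/5 * 963/5
= 3852/25 = 154.08

154.08


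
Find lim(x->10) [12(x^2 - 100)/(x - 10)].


Direct substitution gives 0/0, so we factor the numerator.
Factor: 12(x^2 - 100) = 12 * (x - 10)(x + 10)
Cancel the common factor (x - 10):
12(x^2 - 100)/(x - 10) = 12 * (x + 10)
Now substitute x = 10:
= 12 * (10 + 10) = 240

240


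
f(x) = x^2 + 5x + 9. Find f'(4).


Differentiate term by term using power and sum rules:
f(x) = x^2 + 5x + 9
f'(x) = 2x + 5
Substitute x = 4:
f'(4) = 2 * 4 + 5
= 8 + 5
= 13

13


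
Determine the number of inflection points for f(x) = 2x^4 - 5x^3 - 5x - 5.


Inflection points occur where f''(x) = 0 and concavity changes.
f(x) = 2x^4 - 5x^3 - 5x - 5
f'(x) = 8x^3 - 15x^2 - 5
f''(x) = 24x^2 - 30x
This is a quadratic in x. Use the discriminant to count real roots.
Discriminant = (-30)^2 - 4 * 24 * 0
= 900 - 0
= 900
Since discriminant > 0, f''(x) = 0 has 2 distinct real solutions.
A quadratic with two distinct real roots changes sign at each root, so concavity changes at both.
Number of inflection points: 2

2


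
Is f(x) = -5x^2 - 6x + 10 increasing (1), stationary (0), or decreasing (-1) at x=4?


Compute f'(x) to determine behavior:
f'(x) = -10x - 6
f'(4) = -10 * 4 - 6
= -40 - 6
= -46
Since f'(4) < 0, the function is decreasing (-1)

-1


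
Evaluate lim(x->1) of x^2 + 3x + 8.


Since polynomials are continuous, we use direct substitution.
lim(x->1) of x^2 + 3x + 8
= 1 * 1^2 + 3 * 1 + 8
= 1 + 3 + 8
= 12

12


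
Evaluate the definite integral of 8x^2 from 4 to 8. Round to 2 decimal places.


Find the antiderivative of 8x^2:
F(x) = 8/3 * x^3
Apply the Fundamental Theorem of Calculus:
F(8) - F(4)
= 8/3 * 8^3 - 8/3 * 4^3
= 8/3 * (512 - 64)
= 8/3 * 448
= 3584/3 ≈ 1194.67

1194.67


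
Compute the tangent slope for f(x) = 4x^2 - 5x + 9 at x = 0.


The slope of the tangent line equals f'(x) at the point.
f(x) = 4x^2 - 5x + 9
f'(x) = 8x - 5
At x = 0:
f'(0) = 8 * 0 - 5
= 0 - 5
= -5

-5


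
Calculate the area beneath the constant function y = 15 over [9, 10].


The area under a constant function y = 15 is a rectangle.
Width = 10 - 9 = 1
Height = 15
Area = width * height
= 1 * 15
= 15

15


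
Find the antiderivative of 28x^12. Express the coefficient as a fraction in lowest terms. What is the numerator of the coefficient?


Apply the power rule for integration:
integral of ax^n dx = a/(n+1) * x^(n+1) + C
integral of 28x^12 dx
= 28/13 * x^13 + C
The coefficient in lowest terms is 28/13, and its numerator is 28

28


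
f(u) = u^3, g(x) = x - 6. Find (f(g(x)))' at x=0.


Using the chain rule: (f(g(x)))' = f'(g(x)) * g'(x)
First, find g(0):
g(0) = 1 * 0 - 6 = -6
Next, f'(u) = 3u^2
And g'(x) = 1
So f'(g(0)) * g'(0)
= 3 * (-6)^2 * 1
= 3 * 36 * 1
= 108

108


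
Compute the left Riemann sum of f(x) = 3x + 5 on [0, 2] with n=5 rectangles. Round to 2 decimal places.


Left Riemann sum uses left endpoints of each subinterval.
Interval: [0, 2], n = 5
dx = (2 - 0) / 5 = 2/5
Left endpoints: [0, 2/5, 4/5, 6/5, 8/5]
f values: [5, 31/5, 37/5, 43/5, 49/5]
Sum = dx * (sum of f values)
= 2/5 * 37
= 74/5 = 14.80

14.80


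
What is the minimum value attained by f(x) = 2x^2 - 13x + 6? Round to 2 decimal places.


For a quadratic f(x) = ax^2 + bx + c with a > 0, the minimum is at the vertex.
Vertex x-coordinate: x = -b/(2a)
x = -(-13) / (2 * 2)
x = 13/4
Substitute back to find the minimum value:
f(13/4) = 2 * (13/4)^2 - 13 * (13/4) + 6
= 169/8 - 169/4 + 6
= -121/8 ≈ -15.13

-15.13


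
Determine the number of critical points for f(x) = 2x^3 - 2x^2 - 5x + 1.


Find where f'(x) = 0:
f(x) = 2x^3 - 2x^2 - 5x + 1
f'(x) = 6x^2 - 4x - 5
This is a quadratic in x. Use the discriminant to count real roots.
Discriminant = (-4)^2 - 4 * 6 * (-5)
= 16 - (-120)
= 136
Since discriminant > 0, f'(x) = 0 has 2 real solutions.
Number of critical points: 2

2


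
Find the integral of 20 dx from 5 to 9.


The integral of a constant k over [a, b] equals k * (b - a).
integral from 5 to 9 of 20 dx
= 20 * (9 - 5)
= 20 * 4
= 80

80


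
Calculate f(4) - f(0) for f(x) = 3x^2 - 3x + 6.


Net change = f(b) - f(a)
f(x) = 3x^2 - 3x + 6
Compute f(4):
f(4) = 3 * 4^2 - 3 * 4 + 6
= 48 - 12 + 6
= 42
Compute f(0):
f(0) = 3 * 0^2 - 3 * 0 + 6
= 0 + 0 + 6
= 6
Net change = 42 - 6 = 36

36


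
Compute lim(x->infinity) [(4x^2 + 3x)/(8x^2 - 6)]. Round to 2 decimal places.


For limits at infinity with equal-degree polynomials,
we compare leading coefficients.
Numerator leading term: 4x^2
Denominator leading term: 8x^2
Divide both by x^2:
lim = (4 + 3/x) / (8 - 6/x^2)
As x -> infinity, the 1/x and 1/x^2 terms vanish:
= 4/8 = 1/2 = 0.50

0.50


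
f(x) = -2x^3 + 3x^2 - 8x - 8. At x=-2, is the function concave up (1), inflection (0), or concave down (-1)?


Concavity is determined by the sign of f''(x).
f(x) = -2x^3 + 3x^2 - 8x - 8
f'(x) = -6x^2 + 6x - 8
f''(x) = -12x + 6
f''(-2) = -12 * (-2) + 6
= 24 + 6
= 30
Since f''(-2) > 0, the function is concave up (1)

1


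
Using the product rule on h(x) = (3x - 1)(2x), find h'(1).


Let u(x) = 3x - 1 and v(x) = 2x
u'(x) = 3
v'(x) = 2
Product rule: h'(x) = u'(x)*v(x) + u(x)*v'(x)
= 3 * (2x) + (3x - 1) * 2
At x = 1:
u(1) = 3 * 1 - 1 = 2
v(1) = 2 * 1 + 0 = 2
h'(1) = 3 * 2 + 2 * 2
= 6 + 4
= 10

10


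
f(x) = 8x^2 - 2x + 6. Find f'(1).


Differentiate term by term using power and sum rules:
f(x) = 8x^2 - 2x + 6
f'(x) = 16x - 2
Substitute x = 1:
f'(1) = 16 * 1 - 2
= 16 - 2
= 14

14


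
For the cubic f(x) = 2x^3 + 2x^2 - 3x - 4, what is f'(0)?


Differentiate f(x) = 2x^3 + 2x^2 - 3x - 4 term by term:
f'(x) = 6x^2 + 4x - 3
Substitute x = 0:
f'(0) = 6 * 0^2 + 4 * 0 - 3
= 0 + 0 - 3
= -3

-3


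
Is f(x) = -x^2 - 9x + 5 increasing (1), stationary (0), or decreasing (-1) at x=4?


Compute f'(x) to determine behavior:
f'(x) = -2x - 9
f'(4) = -2 * 4 - 9
= -8 - 9
= -17
Since f'(4) < 0, the function is decreasing (-1)

-1


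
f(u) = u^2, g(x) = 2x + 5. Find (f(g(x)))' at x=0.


Using the chain rule: (f(g(x)))' = f'(g(x)) * g'(x)
First, find g(0):
g(0) = 2 * 0 + 5 = 5
Next, f'(u) = 2u
And g'(x) = 2
So f'(g(0)) * g'(0)
= 2 * 5 * 2
= 20

20


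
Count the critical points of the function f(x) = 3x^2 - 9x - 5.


Find where f'(x) = 0:
f'(x) = 6x - 9
Set f'(x) = 0:
6x - 9 = 0
x = 9 / 6 = 3/2
This is a linear equation in x, so there is exactly one solution.
Number of critical points: 1

1


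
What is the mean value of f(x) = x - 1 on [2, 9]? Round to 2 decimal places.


Average value = 1/(b-a) * integral from a to b of f(x) dx
First compute the integral of x - 1:
F(x) = (1/2)x^2 - x
F(9) = 1/2 * 81 - 1 * 9 = 63/2
F(2) = 1/2 * 4 - 1 * 2 = 0
Integral = 63/2 - 0 = 63/2
Average = (63/2) / (9 - 2) = (63/2) / 7
= 9/2 = 4.50

4.50


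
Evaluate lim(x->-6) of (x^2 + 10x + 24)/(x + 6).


Direct substitution gives 0/0, so we factor the numerator.
Factor: (x^2 + 10x + 24) = (x + 6)(x + 4)
Cancel the common factor (x + 6):
(x^2 + 10x + 24)/(x + 6) = (x + 4)
Now substitute x = -6:
= (-6) - (-4) = -2

-2


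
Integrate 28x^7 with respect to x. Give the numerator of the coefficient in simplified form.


Apply the power rule for integration:
integral of ax^n dx = a/(n+1) * x^(n+1) + C
integral of 28x^7 dx
= 28/8 * x^8 + C
= 7/2 * x^8 + C
The coefficient in lowest terms is 7/2, and its numerator is 7

7


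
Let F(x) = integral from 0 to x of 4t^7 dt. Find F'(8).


By the Fundamental Theorem of Calculus (Part 1):
If F(x) = integral from 0 to x of f(t) dt, then F'(x) = f(x)
Here f(t) = 4t^7
So F'(x) = 4x^7
Evaluate at x = 8:
F'(8) = 4 * 8^7
= 4 * 2097152
= 8388608

8388608


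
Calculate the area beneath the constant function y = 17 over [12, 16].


The area under a constant function y = 17 is a rectangle.
Width = 16 - 12 = 4
Height = 17
Area = width * height
= 4 * 17
= 68

68


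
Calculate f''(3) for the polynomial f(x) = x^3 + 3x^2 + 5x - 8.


First derivative:
f'(x) = 3x^2 + 6x + 5
Second derivative:
f''(x) = 6x + 6
Substitute x = 3:
f''(3) = 6 * 3 + 6
= 18 + 6
= 24

24


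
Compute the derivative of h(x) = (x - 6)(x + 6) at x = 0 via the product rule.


Let u(x) = x - 6 and v(x) = x + 6
u'(x) = 1
v'(x) = 1
Product rule: h'(x) = u'(x)*v(x) + u(x)*v'(x)
= 1 * (x + 6) + (x - 6) * 1
At x = 0:
u(0) = 1 * 0 - 6 = -6
v(0) = 1 * 0 + 6 = 6
h'(0) = 1 * 6 + (-6) * 1
= 6 - 6
= 0

0


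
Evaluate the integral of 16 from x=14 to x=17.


The integral of a constant k over [a, b] equals k * (b - a).
integral from 14 to 17 of 16 dx
= 16 * (17 - 14)
= 16 * 3
= 48

48


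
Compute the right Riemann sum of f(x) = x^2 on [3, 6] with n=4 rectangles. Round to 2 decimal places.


Right Riemann sum uses right endpoints of each subinterval.
Interval: [3, 6], n = 4
dx = (6 - 3) / 4 = 3/4
Right endpoints: [15/4, 9/2, 21/4, 6]
f values: [225/16, 81/4, 441/16, 36]
Sum = dx * (sum of f values)
= 3/4 * 783/8
= 2349/32 ≈ 73.41

73.41


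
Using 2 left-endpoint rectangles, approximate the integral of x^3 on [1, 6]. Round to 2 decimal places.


Left Riemann sum uses left endpoints of each subinterval.
Interval: [1, 6], n = 2
dx = (6 - 1) / 2 = 5/2
Left endpoints: [1, 7/2]
f values: [1, 343/8]
Sum = dx * (sum of f values)
= 5/2 * 351/8
= 1755/16 ≈ 109.69

109.69


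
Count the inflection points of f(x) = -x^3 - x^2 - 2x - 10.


Inflection points occur where f''(x) = 0 and concavity changes.
f(x) = -x^3 - x^2 - 2x - 10
f'(x) = -3x^2 - 2x - 2
f''(x) = -6x - 2
Set f''(x) = 0:
-6x - 2 = 0
x = 2 / (-6) = -1/3
Since f''(x) is linear (degree 1), it changes sign at this point.
Therefore there is exactly 1 inflection point.

1


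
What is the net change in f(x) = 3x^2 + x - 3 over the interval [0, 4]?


Net change = f(b) - f(a)
f(x) = 3x^2 + x - 3
Compute f(4):
f(4) = 3 * 4^2 + 1 * 4 - 3
= 48 + 4 - 3
= 49
Compute f(0):
f(0) = 3 * 0^2 + 1 * 0 - 3
= 0 + 0 - 3
= -3
Net change = 49 - (-3) = 52

52


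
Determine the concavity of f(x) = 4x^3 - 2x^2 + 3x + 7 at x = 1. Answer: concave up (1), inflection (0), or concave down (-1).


Concavity is determined by the sign of f''(x).
f(x) = 4x^3 - 2x^2 + 3x + 7
f'(x) = 12x^2 - 4x + 3
f''(x) = 24x - 4
f''(1) = 24 * 1 - 4
= 24 - 4
= 20
Since f''(1) > 0, the function is concave up (1)

1


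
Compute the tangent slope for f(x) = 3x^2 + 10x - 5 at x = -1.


The slope of the tangent line equals f'(x) at the point.
f(x) = 3x^2 + 10x - 5
f'(x) = 6x + 10
At x = -1:
f'(-1) = 6 * (-1) + 10
= -6 + 10
= 4

4


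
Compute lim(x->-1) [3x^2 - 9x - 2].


Since polynomials are continuous, we use direct substitution.
lim(x->-1) of 3x^2 - 9x - 2
= 3 * (-1)^2 - 9 * (-1) - 2
= 3 + 9 - 2
= 10

10


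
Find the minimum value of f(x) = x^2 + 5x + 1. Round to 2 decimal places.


For a quadratic f(x) = ax^2 + bx + c with a > 0, the minimum is at the vertex.
Vertex x-coordinate: x = -b/(2a)
x = -(5) / (2 * 1)
x = -5/2
Substitute back to find the minimum value:
f(-5/2) = 1 * (-5/2)^2 + 5 * (-5/2) + 1
= 25/4 - 25/2 + 1
= -21/4 = -5.25

-5.25


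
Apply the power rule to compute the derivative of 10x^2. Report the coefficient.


We apply the power rule: d/dx [ax^n] = a*n * x^(n-1)
d/dx [10x^2]
= 10 * 2 * x^(2-1)
= 20x
The coefficient is 20

20


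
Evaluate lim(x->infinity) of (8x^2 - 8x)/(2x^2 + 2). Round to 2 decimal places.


For limits at infinity with equal-degree polynomials,
we compare leading coefficients.
Numerator leading term: 8x^2
Denominator leading term: 2x^2
Divide both by x^2:
lim = (8 - 8/x) / (2 + 2/x^2)
As x -> infinity, the 1/x and 1/x^2 terms vanish:
= 8/2 = 4 = 4.00

4.00


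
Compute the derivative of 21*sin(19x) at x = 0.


Apply the chain rule to differentiate 21*sin(19x):
d/dx [21*sin(19x)]
= 21 * cos(19x) * d/dx(19x)
= 21 * 19 * cos(19x)
= 399 * cos(19x)
Evaluate at x = 0:
= 399 * cos(0)
= 399 * 1
= 399

399


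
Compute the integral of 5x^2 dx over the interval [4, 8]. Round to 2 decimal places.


Find the antiderivative of 5x^2:
F(x) = 5/3 * x^3
Apply the Fundamental Theorem of Calculus:
F(8) - F(4)
= 5/3 * 8^3 - 5/3 * 4^3
= 5/3 * (512 - 64)
= 5/3 * 448
= 2240/3 ≈ 746.67

746.67


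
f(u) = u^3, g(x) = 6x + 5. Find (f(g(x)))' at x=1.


Using the chain rule: (f(g(x)))' = f'(g(x)) * g'(x)
First, find g(1):
g(1) = 6 * 1 + 5 = 11
Next, f'(u) = 3u^2
And g'(x) = 6
So f'(g(1)) * g'(1)
= 3 * 11^2 * 6
= 3 * 121 * 6
= 2178

2178


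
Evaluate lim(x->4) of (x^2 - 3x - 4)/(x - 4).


Direct substitution gives 0/0, so we factor the numerator.
Factor: (x^2 - 3x - 4) = (x - 4)(x + 1)
Cancel the common factor (x - 4):
(x^2 - 3x - 4)/(x - 4) = (x + 1)
Now substitute x = 4:
= (4) - (-1) = 5

5


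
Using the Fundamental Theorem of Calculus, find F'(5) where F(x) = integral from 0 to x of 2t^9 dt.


By the Fundamental Theorem of Calculus (Part 1):
If F(x) = integral from 0 to x of f(t) dt, then F'(x) = f(x)
Here f(t) = 2t^9
So F'(x) = 2x^9
Evaluate at x = 5:
F'(5) = 2 * 5^9
= 2 * 1953125
= 3906250

3906250


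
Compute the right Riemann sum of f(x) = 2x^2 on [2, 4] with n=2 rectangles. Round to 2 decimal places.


Right Riemann sum uses right endpoints of each subinterval.
Interval: [2, 4], n = 2
dx = (4 - 2) / 2 = 1
Right endpoints: [3, 4]
f values: [18, 32]
Sum = dx * (sum of f values)
= 1 * 50
= 50 = 50.00

50.00


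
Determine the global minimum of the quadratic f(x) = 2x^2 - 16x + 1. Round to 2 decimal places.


For a quadratic f(x) = ax^2 + bx + c with a > 0, the minimum is at the vertex.
Vertex x-coordinate: x = -b/(2a)
x = -(-16) / (2 * 2)
x = 16/4 = 4
Substitute back to find the minimum value:
f(4) = 2 * 4^2 - 16 * 4 + 1
= 32 - 64 + 1
= -31 = -31.00

-31.00


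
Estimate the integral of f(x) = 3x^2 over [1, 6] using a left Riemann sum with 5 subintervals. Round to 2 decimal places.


Left Riemann sum uses left endpoints of each subinterval.
Interval: [1, 6], n = 5
dx = (6 - 1) / 5 = 1
Left endpoints: [1, 2, 3, 4, 5]
f values: [3, 12, 27, 48, 75]
Sum = dx * (sum of f values)
= 1 * 165
= 165 = 165.00

165.00


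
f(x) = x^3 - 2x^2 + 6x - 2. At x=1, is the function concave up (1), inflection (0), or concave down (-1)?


Concavity is determined by the sign of f''(x).
f(x) = x^3 - 2x^2 + 6x - 2
f'(x) = 3x^2 - 4x + 6
f''(x) = 6x - 4
f''(1) = 6 * 1 - 4
= 6 - 4
= 2
Since f''(1) > 0, the function is concave up (1)

1


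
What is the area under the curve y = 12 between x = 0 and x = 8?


The area under a constant function y = 12 is a rectangle.
Width = 8 - 0 = 8
Height = 12
Area = width * height
= 8 * 12
= 96

96


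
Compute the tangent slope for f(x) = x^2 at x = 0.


The slope of the tangent line equals f'(x) at the point.
f(x) = x^2
f'(x) = 2x
At x = 0:
f'(0) = 2 * 0 + 0
= 0 + 0
= 0

0


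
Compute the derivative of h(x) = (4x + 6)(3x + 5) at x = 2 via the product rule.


Let u(x) = 4x + 6 and v(x) = 3x + 5
u'(x) = 4
v'(x) = 3
Product rule: h'(x) = u'(x)*v(x) + u(x)*v'(x)
= 4 * (3x + 5) + (4x + 6) * 3
At x = 2:
u(2) = 4 * 2 + 6 = 14
v(2) = 3 * 2 + 5 = 11
h'(2) = 4 * 11 + 14 * 3
= 44 + 42
= 86

86


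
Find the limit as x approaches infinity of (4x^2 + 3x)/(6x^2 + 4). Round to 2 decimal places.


For limits at infinity with equal-degree polynomials,
we compare leading coefficients.
Numerator leading term: 4x^2
Denominator leading term: 6x^2
Divide both by x^2:
lim = (4 + 3/x) / (6 + 4/x^2)
As x -> infinity, the 1/x and 1/x^2 terms vanish:
= 4/6 = 2/3 ≈ 0.67

0.67


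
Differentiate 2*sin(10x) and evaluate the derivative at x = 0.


Apply the chain rule to differentiate 2*sin(10x):
d/dx [2*sin(10x)]
= 2 * cos(10x) * d/dx(10x)
= 2 * 10 * cos(10x)
= 20 * cos(10x)
Evaluate at x = 0:
= 20 * cos(0)
= 20 * 1
= 20

20


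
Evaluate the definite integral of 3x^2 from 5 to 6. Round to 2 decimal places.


Find the antiderivative of 3x^2:
F(x) = 3/3 * x^3
Apply the Fundamental Theorem of Calculus:
F(6) - F(5)
= 3/3 * 6^3 - 3/3 * 5^3
= 3/3 * (216 - 125)
= 3/3 * 91
= 91 = 91.00

91.00


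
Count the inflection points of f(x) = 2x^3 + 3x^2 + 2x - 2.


Inflection points occur where f''(x) = 0 and concavity changes.
f(x) = 2x^3 + 3x^2 + 2x - 2
f'(x) = 6x^2 + 6x + 2
f''(x) = 12x + 6
Set f''(x) = 0:
12x + 6 = 0
x = -6 / 12 = -1/2
Since f''(x) is linear (degree 1), it changes sign at this point.
Therefore there is exactly 1 inflection point.

1


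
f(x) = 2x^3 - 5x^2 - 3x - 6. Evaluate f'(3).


Differentiate f(x) = 2x^3 - 5x^2 - 3x - 6 term by term:
f'(x) = 6x^2 - 10x - 3
Substitute x = 3:
f'(3) = 6 * 3^2 - 10 * 3 - 3
= 54 - 30 - 3
= 21

21


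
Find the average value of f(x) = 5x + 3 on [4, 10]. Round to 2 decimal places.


Average value = 1/(b-a) * integral from a to b of f(x) dx
First compute the integral of 5x + 3:
F(x) = (5/2)x^2 + 3x
F(10) = 5/2 * 100 + 3 * 10 = 280
F(4) = 5/2 * 16 + 3 * 4 = 52
Integral = 280 - 52 = 228
Average = 228 / (10 - 4) = 228 / 6
= 38 = 38.00

38.00


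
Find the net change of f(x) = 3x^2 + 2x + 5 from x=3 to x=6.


Net change = f(b) - f(a)
f(x) = 3x^2 + 2x + 5
Compute f(6):
f(6) = 3 * 6^2 + 2 * 6 + 5
= 108 + 12 + 5
= 125
Compute f(3):
f(3) = 3 * 3^2 + 2 * 3 + 5
= 27 + 6 + 5
= 38
Net change = 125 - 38 = 87

87


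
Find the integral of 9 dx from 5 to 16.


The integral of a constant k over [a, b] equals k * (b - a).
integral from 5 to 16 of 9 dx
= 9 * (16 - 5)
= 9 * 11
= 99

99


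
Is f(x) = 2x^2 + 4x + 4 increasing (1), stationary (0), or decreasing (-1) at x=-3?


Compute f'(x) to determine behavior:
f'(x) = 4x + 4
f'(-3) = 4 * (-3) + 4
= -12 + 4
= -8
Since f'(-3) < 0, the function is decreasing (-1)

-1


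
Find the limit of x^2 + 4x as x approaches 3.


Since polynomials are continuous, we use direct substitution.
lim(x->3) of x^2 + 4x
= 1 * 3^2 + 4 * 3 + 0
= 9 + 12 + 0
= 21

21


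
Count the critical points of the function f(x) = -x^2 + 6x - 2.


Find where f'(x) = 0:
f'(x) = -2x + 6
Set f'(x) = 0:
-2x + 6 = 0
x = -6 / (-2) = 3
This is a linear equation in x, so there is exactly one solution.
Number of critical points: 1

1


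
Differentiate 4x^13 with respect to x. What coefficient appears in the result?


We apply the power rule: d/dx [ax^n] = a*n * x^(n-1)
d/dx [4x^13]
= 4 * 13 * x^(13-1)
= 52x^12
The coefficient is 52

52


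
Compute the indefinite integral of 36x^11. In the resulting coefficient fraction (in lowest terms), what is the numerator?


Apply the power rule for integration:
integral of ax^n dx = a/(n+1) * x^(n+1) + C
integral of 36x^11 dx
= 36/12 * x^12 + C
= 3 * x^12 + C
The coefficient in lowest terms is 3 = 3/1, so its numerator is 3

3
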